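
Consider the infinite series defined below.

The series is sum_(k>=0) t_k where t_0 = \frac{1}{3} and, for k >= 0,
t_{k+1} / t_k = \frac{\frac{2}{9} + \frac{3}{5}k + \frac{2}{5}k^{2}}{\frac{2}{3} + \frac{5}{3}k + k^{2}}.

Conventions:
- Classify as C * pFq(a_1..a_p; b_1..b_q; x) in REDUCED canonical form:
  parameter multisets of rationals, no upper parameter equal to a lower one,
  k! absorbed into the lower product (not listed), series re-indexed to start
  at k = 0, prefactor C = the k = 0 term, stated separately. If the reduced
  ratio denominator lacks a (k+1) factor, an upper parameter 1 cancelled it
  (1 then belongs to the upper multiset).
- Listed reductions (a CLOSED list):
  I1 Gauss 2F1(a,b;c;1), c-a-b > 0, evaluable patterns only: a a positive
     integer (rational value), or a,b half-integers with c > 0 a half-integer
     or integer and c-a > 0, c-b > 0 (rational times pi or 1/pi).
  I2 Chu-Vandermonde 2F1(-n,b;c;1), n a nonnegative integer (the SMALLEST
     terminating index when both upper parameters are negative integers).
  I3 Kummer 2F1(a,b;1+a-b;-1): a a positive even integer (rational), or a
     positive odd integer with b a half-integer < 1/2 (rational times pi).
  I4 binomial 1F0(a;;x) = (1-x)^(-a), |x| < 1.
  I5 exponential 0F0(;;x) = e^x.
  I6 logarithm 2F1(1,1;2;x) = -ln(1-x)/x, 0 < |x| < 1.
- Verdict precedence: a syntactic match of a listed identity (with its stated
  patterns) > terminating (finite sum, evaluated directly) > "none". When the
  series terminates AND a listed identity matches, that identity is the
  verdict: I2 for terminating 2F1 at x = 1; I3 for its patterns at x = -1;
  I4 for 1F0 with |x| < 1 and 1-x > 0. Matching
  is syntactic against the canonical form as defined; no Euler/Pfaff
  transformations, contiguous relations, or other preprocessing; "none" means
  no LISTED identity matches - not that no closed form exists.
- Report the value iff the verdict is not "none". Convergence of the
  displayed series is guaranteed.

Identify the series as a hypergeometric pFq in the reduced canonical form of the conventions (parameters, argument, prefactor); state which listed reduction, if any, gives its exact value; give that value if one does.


Prefactor \frac{1}{3}, argument \frac{2}{5}: 1F0 with upper {\frac{5}{6}} over lower {-}. Verdict: binomial (I4) applies (the 1F0 binomial series: exponent -5/6, x = \frac{2}{5}). Its exact value is \frac{1}{3} \cdot \left(\frac{3}{5}\right)^{-\frac{5}{6}}.

The tell: t_0 being \frac{1}{3}, roots of the ratio polynomials (prefactor 1/3) are the negated parameters.
Step ratio: r(k) = \frac{2}{5} * (k+\frac{5}{6}) / [(k+1)] - rational in k. x = \frac{2}{5}; t_0 = \frac{1}{3}; negate the roots.


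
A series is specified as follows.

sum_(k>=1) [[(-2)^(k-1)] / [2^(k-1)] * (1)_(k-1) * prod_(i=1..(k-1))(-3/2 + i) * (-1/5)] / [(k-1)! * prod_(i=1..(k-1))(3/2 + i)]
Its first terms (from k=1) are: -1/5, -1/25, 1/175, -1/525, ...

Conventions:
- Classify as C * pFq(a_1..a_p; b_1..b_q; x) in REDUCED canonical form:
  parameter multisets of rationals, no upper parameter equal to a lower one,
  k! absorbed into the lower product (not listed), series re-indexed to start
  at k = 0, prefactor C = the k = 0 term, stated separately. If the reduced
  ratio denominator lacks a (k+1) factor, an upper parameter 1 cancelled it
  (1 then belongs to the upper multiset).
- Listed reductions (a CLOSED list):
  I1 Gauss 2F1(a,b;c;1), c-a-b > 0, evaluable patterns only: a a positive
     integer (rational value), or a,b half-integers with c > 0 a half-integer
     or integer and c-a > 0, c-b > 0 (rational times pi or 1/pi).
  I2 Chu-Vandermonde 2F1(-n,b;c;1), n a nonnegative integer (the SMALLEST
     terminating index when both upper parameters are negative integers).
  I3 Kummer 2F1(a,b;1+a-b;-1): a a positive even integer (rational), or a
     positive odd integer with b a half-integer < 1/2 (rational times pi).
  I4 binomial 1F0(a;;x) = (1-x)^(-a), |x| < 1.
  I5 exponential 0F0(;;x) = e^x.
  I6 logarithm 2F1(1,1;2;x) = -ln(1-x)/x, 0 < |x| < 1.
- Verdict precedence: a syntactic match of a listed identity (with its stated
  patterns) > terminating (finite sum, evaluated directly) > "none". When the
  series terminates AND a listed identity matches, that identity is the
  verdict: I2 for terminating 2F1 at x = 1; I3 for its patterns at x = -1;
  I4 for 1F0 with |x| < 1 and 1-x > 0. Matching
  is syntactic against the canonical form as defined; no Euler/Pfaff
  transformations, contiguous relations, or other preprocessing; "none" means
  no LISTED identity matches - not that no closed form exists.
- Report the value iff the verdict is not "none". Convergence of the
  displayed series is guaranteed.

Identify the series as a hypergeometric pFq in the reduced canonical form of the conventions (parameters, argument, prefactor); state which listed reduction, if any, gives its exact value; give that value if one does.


This is -1/5 * 2F1(-1/2, 1; 5/2; -1) in reduced canonical form. Verdict: the Kummer evaluation I3 fires (x = -1; c = 5/2 equals 1+a-b for upper {-1/2, 1}: listed pattern). Its exact value is (-3/40) * pi.

Key observation: from the first term -1/5: the running product (prefactor -1/5) telescopes to a rising factorial.
Consecutive-term ratio: r(k) = (-1) * (k-1/2) (k+1) / [(k+5/2) (k+1)] - rational; roots negated = parameters, x = (-1), C = -1/5.


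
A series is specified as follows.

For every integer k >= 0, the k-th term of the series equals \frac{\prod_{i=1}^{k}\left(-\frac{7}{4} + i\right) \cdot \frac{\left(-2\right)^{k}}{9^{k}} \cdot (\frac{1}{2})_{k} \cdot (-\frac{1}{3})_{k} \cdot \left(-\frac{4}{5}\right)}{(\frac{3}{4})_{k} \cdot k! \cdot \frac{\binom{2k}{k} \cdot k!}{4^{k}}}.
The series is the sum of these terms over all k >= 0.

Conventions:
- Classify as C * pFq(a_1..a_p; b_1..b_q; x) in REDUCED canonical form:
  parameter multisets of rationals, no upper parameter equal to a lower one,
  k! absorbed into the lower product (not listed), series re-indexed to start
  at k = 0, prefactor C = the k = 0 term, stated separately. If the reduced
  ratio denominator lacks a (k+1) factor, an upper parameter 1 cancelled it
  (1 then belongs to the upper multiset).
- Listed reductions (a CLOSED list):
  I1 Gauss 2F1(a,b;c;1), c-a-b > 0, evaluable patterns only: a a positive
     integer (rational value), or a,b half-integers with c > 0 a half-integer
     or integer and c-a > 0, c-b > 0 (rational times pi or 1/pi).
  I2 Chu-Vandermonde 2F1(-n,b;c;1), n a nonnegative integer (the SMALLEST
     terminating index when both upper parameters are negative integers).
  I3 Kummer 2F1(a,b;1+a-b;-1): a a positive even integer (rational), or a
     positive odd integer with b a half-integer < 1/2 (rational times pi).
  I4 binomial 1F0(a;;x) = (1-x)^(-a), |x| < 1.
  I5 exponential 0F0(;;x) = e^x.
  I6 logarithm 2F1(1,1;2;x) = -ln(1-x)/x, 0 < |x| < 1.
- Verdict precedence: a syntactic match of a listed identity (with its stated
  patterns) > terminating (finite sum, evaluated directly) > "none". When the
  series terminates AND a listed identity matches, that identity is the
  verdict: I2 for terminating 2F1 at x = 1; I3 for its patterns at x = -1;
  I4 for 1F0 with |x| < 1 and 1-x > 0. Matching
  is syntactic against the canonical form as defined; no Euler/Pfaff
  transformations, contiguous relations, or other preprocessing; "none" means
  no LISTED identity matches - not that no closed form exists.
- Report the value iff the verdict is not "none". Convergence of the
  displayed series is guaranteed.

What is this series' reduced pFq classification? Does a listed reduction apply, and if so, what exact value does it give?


Prefactor -\frac{4}{5}, argument -\frac{2}{9}: 2F1 with upper {-\frac{3}{4}, -\frac{1}{3}} over lower {\frac{3}{4}}. Verdict: none. A 2F1 with upper {-\frac{3}{4}, -\frac{1}{3}} fits none of I1-I6 at x = -\frac{2}{9}; the sum runs forever.

Key step: with t_0 = -\frac{4}{5}, the parameter 1/2 appears in both the upper and lower lists and cancels.
Ratio: r(k) = -\frac{2}{9} * (k-\frac{3}{4}) (k-\frac{1}{3}) / [(k+\frac{3}{4}) (k+1)] - poly over poly, x = -\frac{2}{9} from leading terms; C = -\frac{4}{5} at k = 0.


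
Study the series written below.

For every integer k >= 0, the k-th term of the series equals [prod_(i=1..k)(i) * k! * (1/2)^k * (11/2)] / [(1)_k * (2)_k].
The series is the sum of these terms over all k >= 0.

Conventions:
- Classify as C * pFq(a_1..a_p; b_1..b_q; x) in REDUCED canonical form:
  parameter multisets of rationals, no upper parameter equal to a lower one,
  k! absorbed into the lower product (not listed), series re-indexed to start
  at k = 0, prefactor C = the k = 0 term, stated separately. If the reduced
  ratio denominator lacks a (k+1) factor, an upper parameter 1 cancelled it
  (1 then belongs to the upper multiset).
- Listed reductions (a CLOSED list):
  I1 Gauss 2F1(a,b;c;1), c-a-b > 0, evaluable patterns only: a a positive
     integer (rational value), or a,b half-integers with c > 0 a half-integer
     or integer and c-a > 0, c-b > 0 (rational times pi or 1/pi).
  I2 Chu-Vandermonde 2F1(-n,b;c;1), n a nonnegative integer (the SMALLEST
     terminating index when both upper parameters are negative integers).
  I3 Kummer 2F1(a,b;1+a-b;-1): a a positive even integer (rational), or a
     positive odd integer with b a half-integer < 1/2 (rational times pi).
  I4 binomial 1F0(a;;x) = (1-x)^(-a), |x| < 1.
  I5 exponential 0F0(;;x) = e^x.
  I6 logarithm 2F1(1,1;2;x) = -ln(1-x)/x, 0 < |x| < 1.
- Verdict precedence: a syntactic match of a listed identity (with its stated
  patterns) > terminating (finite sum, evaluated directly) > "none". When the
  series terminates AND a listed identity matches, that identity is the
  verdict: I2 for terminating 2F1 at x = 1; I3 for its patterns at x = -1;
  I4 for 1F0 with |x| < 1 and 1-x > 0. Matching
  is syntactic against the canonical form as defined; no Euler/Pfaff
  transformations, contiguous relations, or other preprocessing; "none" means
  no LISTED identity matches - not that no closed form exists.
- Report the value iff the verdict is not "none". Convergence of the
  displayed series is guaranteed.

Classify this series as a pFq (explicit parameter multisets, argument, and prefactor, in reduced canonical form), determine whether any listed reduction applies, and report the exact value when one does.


Canonical form: C = 11/2 times 2F1 with upper {1, 1}, lower {2}, x = 1/2. Verdict (x = 1/2): the logarithmic series (I6) applies (the logarithm: parameters (1,1;2), x = 1/2). Hence: (-11) * ln(1/2).

Key step: from the first term 11/2: (1)_k (C = 11/2) is k! itself.
Term ratio: r(k) = (1/2) * (k+1) (k+1) / [(k+2) (k+1)] - rational in k. x = (1/2); t_0 = 11/2; negate the roots.


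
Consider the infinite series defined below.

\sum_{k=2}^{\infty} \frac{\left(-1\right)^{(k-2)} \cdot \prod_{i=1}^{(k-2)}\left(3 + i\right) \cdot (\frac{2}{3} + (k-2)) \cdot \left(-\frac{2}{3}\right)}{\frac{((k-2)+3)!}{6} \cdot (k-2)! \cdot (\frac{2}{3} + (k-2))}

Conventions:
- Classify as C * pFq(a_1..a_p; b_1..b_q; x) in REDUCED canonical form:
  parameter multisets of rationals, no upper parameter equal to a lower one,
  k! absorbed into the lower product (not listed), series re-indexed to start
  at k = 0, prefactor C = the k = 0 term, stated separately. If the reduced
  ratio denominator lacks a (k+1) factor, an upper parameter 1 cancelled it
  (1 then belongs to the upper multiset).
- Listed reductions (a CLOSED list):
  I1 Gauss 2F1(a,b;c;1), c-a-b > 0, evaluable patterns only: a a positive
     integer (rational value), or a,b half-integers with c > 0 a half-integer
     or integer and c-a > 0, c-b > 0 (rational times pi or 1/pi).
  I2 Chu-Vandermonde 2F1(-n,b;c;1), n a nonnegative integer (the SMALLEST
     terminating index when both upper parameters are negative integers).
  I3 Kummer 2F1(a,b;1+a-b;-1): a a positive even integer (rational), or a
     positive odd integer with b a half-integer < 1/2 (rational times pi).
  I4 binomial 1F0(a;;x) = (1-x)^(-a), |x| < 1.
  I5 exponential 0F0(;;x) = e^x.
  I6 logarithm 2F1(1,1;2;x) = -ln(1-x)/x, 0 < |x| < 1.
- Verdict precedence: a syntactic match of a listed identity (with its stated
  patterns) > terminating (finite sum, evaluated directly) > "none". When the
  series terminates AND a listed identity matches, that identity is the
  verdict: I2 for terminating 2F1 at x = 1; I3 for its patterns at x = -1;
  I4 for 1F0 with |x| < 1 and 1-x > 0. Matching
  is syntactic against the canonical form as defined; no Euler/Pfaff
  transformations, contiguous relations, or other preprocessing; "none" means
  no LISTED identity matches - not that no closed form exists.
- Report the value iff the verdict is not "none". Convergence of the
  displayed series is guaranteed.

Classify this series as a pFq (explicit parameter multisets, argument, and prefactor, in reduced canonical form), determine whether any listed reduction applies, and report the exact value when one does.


Key step: x = -1 and the running product (C = -2/3) telescopes to a rising factorial.
Term ratio: r(k) = -1 * 1 / [(k+1)] ; factor over Q: parameters, x = -1, and C = -\frac{2}{3}.

This is -\frac{2}{3} * 0F0(-; -; -1) in reduced canonical form. Verdict (x = -1): exponential (I5) applies (the 0F0 exponential series at x = -1). Exact value: \left(-\frac{2}{3}\right) \cdot e^{-1}.


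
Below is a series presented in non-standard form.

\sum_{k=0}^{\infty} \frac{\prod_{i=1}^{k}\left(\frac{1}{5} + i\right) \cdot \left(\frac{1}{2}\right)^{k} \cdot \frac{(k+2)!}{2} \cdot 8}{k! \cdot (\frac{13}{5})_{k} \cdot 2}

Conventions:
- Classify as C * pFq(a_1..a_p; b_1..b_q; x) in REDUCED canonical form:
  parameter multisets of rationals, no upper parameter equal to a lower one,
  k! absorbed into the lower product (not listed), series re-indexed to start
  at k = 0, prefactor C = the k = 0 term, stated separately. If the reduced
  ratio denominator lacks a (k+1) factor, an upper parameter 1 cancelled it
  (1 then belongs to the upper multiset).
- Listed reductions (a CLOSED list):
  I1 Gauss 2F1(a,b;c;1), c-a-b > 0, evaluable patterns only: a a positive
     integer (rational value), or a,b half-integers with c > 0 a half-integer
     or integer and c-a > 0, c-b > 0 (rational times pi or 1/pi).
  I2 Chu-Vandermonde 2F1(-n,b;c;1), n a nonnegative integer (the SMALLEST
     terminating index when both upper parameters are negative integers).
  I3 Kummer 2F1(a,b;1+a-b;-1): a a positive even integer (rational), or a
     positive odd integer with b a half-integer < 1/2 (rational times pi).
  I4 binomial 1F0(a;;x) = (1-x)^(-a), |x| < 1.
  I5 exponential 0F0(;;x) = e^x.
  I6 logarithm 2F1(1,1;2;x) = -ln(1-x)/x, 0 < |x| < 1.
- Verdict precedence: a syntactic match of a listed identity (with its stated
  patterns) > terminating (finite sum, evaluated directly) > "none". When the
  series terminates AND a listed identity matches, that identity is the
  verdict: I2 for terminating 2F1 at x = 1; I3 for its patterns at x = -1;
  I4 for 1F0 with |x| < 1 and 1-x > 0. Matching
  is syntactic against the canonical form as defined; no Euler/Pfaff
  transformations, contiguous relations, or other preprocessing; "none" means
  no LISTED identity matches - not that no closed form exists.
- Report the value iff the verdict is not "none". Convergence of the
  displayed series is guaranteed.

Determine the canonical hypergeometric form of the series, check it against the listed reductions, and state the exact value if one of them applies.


At argument \frac{1}{2}: a 2F1 with upper {\frac{6}{5}, 3}, lower {\frac{13}{5}}, scaled by C = 4. Verdict: none. Every listed pattern misses the 2F1 form at \frac{1}{2}, upper {\frac{6}{5}, 3}.

The tell: t_0 being 4, the factorial ratio (C = 4) (k+a-1)!/(a-1)! is a rising factorial (a)_k.
Term ratio: r(k) = \frac{1}{2} * (k+\frac{6}{5}) (k+3) / [(k+\frac{13}{5}) (k+1)] - rational in k. x = \frac{1}{2}; t_0 = 4; negate the roots.


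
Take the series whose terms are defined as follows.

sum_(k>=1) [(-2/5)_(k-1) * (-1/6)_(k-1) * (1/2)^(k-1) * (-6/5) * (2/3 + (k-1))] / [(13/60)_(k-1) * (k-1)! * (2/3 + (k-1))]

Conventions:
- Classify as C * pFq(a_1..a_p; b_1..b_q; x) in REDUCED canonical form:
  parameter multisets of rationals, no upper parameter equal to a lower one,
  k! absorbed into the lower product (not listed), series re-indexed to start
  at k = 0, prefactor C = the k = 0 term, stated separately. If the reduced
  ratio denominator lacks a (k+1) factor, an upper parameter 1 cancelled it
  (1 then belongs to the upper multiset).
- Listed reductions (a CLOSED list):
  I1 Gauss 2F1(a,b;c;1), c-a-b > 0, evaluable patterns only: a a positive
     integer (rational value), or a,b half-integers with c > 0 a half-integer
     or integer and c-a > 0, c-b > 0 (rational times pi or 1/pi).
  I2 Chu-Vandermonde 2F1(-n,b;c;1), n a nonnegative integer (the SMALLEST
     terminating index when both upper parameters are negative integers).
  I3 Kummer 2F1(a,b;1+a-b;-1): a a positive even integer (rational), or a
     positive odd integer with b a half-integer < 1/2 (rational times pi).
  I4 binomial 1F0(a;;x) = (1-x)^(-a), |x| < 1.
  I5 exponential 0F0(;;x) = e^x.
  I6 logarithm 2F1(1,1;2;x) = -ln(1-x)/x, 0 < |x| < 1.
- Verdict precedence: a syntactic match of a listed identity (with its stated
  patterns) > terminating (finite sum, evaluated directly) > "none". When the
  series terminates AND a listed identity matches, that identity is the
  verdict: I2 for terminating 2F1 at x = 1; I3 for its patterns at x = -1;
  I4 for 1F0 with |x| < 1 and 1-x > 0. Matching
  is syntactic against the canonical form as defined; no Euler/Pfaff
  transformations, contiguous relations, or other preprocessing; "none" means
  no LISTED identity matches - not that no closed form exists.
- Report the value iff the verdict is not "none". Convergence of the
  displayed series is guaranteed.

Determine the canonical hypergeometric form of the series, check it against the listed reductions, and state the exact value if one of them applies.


With C = -6/5: the canonical form is 2F1(-2/5, -1/6; 13/60; 1/2). Verdict: none - this 2F1 at x = 1/2 matches no listed pattern, and upper {-2/5, -1/6} holds no stopper.

Key step: x = (1/2) and k + 2/3 divides numerator and denominator alike; C = -6/5, x = 1/2 after cancelling.
Term ratio: r(k) = (1/2) * (k-2/5) (k-1/6) / [(k+13/60) (k+1)] ; factor over Q: parameters, x = (1/2), and C = -6/5.


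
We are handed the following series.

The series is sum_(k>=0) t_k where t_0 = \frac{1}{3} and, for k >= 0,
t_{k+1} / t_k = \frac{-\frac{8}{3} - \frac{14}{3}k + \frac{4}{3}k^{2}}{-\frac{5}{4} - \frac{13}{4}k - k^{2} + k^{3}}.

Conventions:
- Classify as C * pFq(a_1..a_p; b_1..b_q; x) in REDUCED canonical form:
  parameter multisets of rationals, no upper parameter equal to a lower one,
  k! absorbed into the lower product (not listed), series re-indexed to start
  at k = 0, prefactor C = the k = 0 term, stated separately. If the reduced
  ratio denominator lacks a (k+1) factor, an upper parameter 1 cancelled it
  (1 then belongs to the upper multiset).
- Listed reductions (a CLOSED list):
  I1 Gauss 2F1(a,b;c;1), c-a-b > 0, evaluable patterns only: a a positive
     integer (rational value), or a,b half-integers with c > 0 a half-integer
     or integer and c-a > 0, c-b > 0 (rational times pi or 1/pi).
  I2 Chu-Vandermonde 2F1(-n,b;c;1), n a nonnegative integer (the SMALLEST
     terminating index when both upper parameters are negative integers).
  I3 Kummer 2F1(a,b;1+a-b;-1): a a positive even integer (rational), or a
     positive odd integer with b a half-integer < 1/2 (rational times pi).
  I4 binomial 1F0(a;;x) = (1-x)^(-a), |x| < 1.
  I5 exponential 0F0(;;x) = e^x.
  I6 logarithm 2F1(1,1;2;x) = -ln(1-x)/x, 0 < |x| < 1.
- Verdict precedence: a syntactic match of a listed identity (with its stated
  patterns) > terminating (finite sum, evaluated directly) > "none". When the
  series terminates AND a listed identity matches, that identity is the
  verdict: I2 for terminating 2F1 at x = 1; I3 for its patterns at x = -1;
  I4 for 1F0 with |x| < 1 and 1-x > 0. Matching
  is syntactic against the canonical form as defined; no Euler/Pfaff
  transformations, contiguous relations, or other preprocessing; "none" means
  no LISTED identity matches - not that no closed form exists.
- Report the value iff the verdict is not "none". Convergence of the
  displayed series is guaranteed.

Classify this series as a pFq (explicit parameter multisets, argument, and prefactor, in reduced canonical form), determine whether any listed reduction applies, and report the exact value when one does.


x = \frac{4}{3} here; the reduced form reads 1F1, upper {-4}, lower {-\frac{5}{2}}, C = \frac{1}{3}. Verdict: terminating. (-4)_k vanishes past k = 4, leaving a 5-term sum, computed directly. Value: \frac{9311}{3645}.

Key step: t_0 being \frac{1}{3}, cancel k + 1/2 from the displayed ratio first; then C = 1/3, x = 4/3.
Ratio: r(k) = \frac{4}{3} * (k-4) / [(k-\frac{5}{2}) (k+1)] - rational; roots negated = parameters, x = \frac{4}{3}, C = \frac{1}{3}.


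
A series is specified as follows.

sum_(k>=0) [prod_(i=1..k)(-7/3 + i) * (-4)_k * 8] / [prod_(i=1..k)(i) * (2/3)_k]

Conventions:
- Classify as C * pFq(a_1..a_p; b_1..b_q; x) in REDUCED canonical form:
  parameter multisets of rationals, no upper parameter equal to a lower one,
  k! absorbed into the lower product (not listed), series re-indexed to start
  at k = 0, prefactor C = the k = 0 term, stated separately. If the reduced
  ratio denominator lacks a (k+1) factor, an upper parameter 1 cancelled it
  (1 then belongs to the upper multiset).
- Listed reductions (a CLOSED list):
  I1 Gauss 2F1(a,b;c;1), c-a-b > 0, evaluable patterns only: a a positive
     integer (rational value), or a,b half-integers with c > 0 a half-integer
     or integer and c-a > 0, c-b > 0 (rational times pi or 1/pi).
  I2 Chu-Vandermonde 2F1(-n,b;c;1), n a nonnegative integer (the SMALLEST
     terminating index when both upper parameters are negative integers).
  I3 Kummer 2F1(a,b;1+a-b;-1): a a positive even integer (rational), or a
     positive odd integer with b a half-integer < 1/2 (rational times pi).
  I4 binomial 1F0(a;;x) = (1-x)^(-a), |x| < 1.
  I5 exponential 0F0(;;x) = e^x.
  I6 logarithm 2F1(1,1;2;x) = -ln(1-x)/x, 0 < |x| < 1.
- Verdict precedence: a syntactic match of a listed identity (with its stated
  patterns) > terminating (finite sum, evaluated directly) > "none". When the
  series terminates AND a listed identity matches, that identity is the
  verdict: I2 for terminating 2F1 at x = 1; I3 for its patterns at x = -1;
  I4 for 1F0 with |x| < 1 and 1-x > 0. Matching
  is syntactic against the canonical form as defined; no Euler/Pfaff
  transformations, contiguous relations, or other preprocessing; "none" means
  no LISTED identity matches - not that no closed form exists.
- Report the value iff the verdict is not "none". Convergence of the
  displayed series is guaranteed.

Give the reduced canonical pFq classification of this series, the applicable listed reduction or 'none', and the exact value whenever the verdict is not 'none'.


At argument 1: a 2F1 with upper {-4, -4/3}, lower {2/3}, scaled by C = 8. Verdict: Chu-Vandermonde (I2) applies (terminating 2F1 at x = 1 with n = 4, b = -4/3, c = 2/3). Exact value: 972/11.

Key observation: with t_0 = 8, the running product (C = 8, x = 1) telescopes to a rising factorial.
Adjacent-term ratio: r(k) = 1 * (k-4) (k-4/3) / [(k+2/3) (k+1)] ; factor over Q: parameters, x = 1, and C = 8.


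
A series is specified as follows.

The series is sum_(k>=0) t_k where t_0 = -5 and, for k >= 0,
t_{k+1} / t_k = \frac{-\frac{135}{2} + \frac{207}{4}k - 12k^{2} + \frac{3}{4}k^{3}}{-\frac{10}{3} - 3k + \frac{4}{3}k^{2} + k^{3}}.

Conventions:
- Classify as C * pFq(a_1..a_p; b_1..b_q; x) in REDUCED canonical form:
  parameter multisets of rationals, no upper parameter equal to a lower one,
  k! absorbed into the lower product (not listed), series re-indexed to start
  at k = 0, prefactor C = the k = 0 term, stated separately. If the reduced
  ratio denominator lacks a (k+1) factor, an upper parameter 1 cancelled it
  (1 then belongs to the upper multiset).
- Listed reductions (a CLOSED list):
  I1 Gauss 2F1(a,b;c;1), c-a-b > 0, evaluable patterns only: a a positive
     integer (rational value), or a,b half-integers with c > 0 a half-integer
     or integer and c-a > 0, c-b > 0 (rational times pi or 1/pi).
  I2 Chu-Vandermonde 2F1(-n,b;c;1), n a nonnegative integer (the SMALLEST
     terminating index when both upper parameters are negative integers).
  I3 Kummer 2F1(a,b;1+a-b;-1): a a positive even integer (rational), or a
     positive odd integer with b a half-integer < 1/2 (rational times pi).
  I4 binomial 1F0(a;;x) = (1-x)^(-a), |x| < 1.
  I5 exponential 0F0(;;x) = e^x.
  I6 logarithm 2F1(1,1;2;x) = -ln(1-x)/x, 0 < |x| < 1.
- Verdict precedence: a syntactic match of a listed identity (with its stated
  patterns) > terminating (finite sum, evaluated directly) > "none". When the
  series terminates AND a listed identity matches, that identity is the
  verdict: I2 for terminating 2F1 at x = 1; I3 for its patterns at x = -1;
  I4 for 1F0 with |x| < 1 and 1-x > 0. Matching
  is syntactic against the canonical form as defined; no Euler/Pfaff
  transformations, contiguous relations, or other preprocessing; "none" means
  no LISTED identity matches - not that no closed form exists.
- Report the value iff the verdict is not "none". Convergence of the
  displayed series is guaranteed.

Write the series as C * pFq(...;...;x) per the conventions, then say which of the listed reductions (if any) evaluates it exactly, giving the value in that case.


This is -5 * 3F2(-10, -3, -3; -\frac{5}{3}, 2; \frac{3}{4}) in reduced canonical form. Verdict: terminating - the sum ends at index 3 because -3 is a negative integer; exact evaluation follows. Value: \frac{7535}{32}.

First insight: t_0 being -5, factor the ratio over Q (C = -5): negated roots = parameters.
Consecutive-term ratio: r(k) = \frac{3}{4} * (k-10) (k-3) (k-3) / [(k-\frac{5}{3}) (k+2) (k+1)] - rational; roots negated = parameters, x = \frac{3}{4}, C = -5.


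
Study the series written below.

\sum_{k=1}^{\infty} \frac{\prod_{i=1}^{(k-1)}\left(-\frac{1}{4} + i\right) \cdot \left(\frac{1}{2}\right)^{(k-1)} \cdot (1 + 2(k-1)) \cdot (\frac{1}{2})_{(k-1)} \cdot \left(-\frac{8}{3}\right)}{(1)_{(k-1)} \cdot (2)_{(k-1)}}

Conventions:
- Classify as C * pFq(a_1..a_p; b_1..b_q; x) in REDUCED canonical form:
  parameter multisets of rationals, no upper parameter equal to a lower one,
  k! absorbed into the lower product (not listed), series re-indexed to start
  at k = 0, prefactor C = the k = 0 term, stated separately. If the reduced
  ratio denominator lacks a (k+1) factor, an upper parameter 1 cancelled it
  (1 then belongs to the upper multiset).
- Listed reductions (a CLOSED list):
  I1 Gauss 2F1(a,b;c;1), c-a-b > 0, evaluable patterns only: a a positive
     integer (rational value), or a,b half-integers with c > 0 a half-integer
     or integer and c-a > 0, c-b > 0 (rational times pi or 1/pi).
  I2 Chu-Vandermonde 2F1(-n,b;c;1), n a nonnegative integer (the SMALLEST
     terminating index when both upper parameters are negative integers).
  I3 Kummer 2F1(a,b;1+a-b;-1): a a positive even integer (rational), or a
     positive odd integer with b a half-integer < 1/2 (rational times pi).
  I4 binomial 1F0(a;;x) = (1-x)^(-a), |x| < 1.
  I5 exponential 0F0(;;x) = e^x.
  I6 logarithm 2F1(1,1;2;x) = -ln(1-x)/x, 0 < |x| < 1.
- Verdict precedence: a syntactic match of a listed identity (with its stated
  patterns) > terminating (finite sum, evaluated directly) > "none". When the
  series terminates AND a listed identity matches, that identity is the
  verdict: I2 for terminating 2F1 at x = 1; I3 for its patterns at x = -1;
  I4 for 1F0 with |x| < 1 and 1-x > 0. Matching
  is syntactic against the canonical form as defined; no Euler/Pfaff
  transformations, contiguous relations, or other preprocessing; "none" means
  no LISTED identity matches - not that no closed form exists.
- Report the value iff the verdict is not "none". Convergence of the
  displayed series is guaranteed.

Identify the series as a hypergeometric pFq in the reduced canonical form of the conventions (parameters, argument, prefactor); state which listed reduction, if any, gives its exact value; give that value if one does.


Classification (C = -\frac{8}{3}): 2F1 with upper {\frac{3}{4}, \frac{3}{2}}, lower {2}, argument x = \frac{1}{2}. Verdict: none here - no I1-I6 shape fits x = \frac{1}{2} with lower {2}.

Key observation: with t_0 = -\frac{8}{3}, the running product (C = -8/3) telescopes to a rising factorial.
Term ratio: r(k) = \frac{1}{2} * (k+\frac{3}{4}) (k+\frac{3}{2}) / [(k+2) (k+1)] - rational in k. x = \frac{1}{2}; t_0 = -\frac{8}{3}; negate the roots.


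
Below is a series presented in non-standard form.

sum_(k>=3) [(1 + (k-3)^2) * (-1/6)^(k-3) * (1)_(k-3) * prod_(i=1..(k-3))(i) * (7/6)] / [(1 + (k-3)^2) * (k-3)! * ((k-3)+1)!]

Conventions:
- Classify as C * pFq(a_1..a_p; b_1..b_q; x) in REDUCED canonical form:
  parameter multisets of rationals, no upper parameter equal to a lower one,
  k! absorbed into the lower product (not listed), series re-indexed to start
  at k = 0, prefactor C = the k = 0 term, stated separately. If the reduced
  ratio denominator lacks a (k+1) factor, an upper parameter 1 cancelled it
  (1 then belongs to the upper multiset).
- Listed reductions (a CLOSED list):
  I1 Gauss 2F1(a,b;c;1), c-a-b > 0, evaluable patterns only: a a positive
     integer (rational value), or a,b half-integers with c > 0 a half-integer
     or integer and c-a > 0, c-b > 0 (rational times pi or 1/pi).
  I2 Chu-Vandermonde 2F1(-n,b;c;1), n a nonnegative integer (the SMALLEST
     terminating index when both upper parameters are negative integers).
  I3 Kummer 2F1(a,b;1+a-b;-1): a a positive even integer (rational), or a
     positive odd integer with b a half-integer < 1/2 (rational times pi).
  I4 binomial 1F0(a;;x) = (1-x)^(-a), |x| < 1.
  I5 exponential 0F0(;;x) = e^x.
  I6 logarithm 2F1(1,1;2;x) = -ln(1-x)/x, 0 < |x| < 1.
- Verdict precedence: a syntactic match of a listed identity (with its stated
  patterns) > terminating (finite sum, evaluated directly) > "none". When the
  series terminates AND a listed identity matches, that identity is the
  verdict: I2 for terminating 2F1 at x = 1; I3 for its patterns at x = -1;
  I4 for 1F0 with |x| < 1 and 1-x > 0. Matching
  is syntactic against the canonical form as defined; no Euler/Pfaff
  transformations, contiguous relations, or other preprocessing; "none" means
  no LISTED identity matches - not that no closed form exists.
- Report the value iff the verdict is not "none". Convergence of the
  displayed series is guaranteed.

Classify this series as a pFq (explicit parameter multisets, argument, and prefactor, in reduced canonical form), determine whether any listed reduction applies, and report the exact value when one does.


First insight: t_0 being 7/6, k^2 + 1 divides numerator and denominator alike; C = 7/6, x = -1/6 after cancelling.
Term ratio: r(k) = (-1/6) * (k+1) (k+1) / [(k+2) (k+1)] - poly over poly, x = (-1/6) from leading terms; C = 7/6 at k = 0.

With C = 7/6: the canonical form is 2F1(1, 1; 2; -1/6). Verdict: this is logarithm (I6) (the logarithm: parameters (1,1;2), x = -1/6). Value: 7 * ln(7/6).


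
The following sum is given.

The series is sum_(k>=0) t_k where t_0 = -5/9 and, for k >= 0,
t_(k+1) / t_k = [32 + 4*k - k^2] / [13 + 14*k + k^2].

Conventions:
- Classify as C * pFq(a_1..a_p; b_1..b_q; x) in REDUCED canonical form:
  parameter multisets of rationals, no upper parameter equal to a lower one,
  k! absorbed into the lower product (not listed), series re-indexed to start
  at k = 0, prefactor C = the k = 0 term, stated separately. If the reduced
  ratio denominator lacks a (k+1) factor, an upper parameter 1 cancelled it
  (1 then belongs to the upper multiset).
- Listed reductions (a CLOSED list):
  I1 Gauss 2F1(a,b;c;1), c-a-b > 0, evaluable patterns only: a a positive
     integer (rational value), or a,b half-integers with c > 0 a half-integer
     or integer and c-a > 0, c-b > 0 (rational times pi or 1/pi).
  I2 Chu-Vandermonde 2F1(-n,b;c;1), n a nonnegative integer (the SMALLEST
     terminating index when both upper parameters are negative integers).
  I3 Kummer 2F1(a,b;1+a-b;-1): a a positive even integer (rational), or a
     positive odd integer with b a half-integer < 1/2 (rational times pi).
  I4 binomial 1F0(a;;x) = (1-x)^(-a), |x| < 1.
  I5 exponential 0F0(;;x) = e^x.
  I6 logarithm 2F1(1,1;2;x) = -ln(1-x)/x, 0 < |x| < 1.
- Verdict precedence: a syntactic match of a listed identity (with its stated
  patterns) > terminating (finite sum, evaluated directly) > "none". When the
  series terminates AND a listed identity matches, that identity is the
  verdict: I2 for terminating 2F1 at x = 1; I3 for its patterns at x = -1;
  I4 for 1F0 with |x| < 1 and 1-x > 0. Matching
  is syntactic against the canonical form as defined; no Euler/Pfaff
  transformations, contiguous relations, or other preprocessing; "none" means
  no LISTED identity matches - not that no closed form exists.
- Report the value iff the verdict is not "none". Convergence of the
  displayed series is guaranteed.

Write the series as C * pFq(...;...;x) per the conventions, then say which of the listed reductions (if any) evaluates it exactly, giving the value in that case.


Canonical form: C = -5/9 times 2F1 with upper {-8, 4}, lower {13}, x = -1. Verdict (x = -1): the Kummer evaluation I3 applies (x = -1; c = 13 equals 1+a-b for upper {-8, 4}: listed pattern). Hence: -55/9.

Key step: x = (-1) and roots of the ratio polynomials (C = -5/9, x = -1) are the negated parameters.
Adjacent-term ratio: r(k) = (-1) * (k-8) (k+4) / [(k+13) (k+1)] ; factor over Q: parameters, x = (-1), and C = -5/9.


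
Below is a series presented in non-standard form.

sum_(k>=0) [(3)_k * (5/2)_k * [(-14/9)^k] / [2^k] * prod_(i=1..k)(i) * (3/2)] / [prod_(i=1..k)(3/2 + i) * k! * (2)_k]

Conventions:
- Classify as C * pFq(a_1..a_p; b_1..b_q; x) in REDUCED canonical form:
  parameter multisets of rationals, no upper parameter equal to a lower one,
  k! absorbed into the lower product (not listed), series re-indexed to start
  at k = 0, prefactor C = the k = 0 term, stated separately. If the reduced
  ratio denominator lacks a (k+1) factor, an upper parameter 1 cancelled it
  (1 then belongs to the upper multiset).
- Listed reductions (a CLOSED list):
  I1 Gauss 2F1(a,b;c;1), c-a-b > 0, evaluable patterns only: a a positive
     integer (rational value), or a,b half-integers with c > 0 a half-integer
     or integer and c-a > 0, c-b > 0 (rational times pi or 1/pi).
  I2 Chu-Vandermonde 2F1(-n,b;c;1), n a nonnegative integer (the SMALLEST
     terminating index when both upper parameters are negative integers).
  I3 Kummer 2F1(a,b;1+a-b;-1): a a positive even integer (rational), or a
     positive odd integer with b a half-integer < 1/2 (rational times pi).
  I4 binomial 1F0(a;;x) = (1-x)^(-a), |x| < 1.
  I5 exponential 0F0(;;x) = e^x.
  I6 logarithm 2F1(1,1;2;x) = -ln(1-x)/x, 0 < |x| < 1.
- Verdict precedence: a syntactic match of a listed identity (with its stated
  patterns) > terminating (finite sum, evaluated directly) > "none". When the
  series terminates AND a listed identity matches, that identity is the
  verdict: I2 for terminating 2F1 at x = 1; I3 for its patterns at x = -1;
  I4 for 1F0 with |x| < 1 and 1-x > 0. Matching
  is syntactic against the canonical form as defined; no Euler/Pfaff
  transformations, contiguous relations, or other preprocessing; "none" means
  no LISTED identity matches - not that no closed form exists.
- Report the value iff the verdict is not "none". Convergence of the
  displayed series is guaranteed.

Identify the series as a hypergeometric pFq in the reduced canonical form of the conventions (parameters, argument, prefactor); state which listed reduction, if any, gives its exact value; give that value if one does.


Prefactor 3/2, argument -7/9: 2F1 with upper {1, 3} over lower {2}. Verdict: none - at argument -7/9 the multisets {1, 3} ; {2} match no listed identity.

Key observation: t_0 = 3/2 here, and the parameter 5/2 appears in both the upper and lower lists and cancels.
Adjacent-term ratio: r(k) = (-7/9) * (k+1) (k+3) / [(k+2) (k+1)] - rational in k. x = (-7/9); t_0 = 3/2; negate the roots.


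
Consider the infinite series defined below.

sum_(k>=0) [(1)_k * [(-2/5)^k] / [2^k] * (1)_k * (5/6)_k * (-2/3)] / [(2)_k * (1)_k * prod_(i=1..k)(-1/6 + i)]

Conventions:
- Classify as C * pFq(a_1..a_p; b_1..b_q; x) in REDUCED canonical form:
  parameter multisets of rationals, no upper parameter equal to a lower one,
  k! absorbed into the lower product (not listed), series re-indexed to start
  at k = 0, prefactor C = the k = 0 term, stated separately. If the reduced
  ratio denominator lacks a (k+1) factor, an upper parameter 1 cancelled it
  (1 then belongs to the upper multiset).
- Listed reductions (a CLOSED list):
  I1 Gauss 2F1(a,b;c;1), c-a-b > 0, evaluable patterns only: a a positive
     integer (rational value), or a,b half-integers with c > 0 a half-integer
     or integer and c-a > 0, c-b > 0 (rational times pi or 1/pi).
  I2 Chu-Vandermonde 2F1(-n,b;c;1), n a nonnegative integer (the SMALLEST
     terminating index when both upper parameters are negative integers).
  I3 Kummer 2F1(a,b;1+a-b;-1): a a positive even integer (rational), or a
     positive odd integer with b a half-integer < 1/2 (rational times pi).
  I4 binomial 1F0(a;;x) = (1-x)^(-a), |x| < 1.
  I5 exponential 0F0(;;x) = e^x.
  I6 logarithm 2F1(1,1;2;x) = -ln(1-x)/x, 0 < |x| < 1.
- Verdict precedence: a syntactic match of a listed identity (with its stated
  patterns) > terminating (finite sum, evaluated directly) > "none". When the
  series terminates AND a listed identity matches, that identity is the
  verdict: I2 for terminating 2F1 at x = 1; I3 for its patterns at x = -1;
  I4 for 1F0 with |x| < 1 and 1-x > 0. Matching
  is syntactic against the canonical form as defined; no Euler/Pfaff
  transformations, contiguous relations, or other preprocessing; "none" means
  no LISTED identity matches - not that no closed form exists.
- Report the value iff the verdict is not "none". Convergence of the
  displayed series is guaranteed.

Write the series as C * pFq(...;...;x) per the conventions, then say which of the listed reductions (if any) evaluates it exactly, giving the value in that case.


First insight: t_0 being -2/3, the parameter 5/6 appears in both the upper and lower lists and cancels.
Adjacent-term ratio: r(k) = (-1/5) * (k+1) (k+1) / [(k+2) (k+1)] - rational in k, leading ratio (-1/5); with t_0 = -2/3, classification follows.

Reduced: x = -1/5, 2F1, upper = {1, 1}, lower = {2}, C = -2/3. Verdict at x = -1/5: the logarithmic series (I6) matches (the logarithm: parameters (1,1;2), x = -1/5). Sum: (-10/3) * ln(6/5).


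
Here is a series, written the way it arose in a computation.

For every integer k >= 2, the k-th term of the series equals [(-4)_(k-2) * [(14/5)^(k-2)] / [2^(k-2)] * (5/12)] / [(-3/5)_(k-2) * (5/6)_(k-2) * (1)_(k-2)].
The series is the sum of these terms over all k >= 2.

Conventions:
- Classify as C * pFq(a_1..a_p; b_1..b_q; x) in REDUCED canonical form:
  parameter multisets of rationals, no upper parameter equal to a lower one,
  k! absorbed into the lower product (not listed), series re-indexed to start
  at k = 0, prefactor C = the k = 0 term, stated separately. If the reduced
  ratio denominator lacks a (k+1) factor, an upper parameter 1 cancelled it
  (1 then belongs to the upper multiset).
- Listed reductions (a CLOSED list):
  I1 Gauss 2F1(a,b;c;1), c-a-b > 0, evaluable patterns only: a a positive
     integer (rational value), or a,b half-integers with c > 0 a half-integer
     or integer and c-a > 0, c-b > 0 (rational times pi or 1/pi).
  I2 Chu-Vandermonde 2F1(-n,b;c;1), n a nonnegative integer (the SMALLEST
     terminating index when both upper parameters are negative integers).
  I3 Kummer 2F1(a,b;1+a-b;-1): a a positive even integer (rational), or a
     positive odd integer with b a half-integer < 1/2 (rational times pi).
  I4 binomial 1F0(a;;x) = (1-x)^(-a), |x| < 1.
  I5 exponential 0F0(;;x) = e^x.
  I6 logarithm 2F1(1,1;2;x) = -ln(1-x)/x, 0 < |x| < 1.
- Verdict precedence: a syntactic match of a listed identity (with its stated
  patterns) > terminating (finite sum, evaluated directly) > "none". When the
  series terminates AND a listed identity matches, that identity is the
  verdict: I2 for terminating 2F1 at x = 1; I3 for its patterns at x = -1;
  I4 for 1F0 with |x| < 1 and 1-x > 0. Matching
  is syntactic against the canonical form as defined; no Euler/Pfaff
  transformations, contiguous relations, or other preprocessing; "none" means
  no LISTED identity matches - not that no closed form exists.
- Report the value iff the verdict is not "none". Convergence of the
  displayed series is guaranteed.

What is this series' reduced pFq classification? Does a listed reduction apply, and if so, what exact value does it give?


Reduced: x = 7/5, 1F2, upper = {-4}, lower = {-3/5, 5/6}, C = 5/12. Verdict: terminating - the sum ends at index 4 because -4 is a negative integer; exact evaluation follows. Sum: -24659/4692.

First insight: x = (7/5) and (1)_k (C = 5/12) is k! itself.
Adjacent-term ratio: r(k) = (7/5) * (k-4) / [(k-3/5) (k+5/6) (k+1)] - rational in k, leading ratio (7/5); with t_0 = 5/12, classification follows.
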